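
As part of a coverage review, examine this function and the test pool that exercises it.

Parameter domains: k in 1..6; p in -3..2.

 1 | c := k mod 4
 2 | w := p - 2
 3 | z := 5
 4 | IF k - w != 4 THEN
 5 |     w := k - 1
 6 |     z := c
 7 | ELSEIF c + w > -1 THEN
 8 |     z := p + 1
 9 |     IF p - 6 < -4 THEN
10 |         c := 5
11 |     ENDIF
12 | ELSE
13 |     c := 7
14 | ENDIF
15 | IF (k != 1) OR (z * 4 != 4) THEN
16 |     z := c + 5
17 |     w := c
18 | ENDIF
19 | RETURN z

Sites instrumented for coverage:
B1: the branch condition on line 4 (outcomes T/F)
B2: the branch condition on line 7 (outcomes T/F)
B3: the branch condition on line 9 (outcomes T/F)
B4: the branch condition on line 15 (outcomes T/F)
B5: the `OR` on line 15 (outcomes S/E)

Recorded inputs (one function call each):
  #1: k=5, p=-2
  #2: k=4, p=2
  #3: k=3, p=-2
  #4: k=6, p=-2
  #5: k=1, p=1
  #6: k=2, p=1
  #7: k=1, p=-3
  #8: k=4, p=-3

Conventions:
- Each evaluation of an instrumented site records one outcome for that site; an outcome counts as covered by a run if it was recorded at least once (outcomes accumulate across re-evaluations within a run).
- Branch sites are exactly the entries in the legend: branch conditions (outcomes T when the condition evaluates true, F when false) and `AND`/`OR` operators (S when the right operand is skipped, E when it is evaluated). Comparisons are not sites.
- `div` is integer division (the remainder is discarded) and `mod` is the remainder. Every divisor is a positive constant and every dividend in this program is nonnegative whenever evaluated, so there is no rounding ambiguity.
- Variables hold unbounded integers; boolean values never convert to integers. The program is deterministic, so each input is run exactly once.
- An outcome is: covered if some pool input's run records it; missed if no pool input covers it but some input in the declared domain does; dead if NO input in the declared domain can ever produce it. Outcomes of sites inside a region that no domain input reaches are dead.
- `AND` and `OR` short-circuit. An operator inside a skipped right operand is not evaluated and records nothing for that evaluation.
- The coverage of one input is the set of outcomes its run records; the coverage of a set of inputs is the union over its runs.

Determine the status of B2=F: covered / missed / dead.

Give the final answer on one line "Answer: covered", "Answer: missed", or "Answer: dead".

no pool input records B2=F
but domain input (k=1, p=-1) does record it -> reachable, so missed

Answer: missed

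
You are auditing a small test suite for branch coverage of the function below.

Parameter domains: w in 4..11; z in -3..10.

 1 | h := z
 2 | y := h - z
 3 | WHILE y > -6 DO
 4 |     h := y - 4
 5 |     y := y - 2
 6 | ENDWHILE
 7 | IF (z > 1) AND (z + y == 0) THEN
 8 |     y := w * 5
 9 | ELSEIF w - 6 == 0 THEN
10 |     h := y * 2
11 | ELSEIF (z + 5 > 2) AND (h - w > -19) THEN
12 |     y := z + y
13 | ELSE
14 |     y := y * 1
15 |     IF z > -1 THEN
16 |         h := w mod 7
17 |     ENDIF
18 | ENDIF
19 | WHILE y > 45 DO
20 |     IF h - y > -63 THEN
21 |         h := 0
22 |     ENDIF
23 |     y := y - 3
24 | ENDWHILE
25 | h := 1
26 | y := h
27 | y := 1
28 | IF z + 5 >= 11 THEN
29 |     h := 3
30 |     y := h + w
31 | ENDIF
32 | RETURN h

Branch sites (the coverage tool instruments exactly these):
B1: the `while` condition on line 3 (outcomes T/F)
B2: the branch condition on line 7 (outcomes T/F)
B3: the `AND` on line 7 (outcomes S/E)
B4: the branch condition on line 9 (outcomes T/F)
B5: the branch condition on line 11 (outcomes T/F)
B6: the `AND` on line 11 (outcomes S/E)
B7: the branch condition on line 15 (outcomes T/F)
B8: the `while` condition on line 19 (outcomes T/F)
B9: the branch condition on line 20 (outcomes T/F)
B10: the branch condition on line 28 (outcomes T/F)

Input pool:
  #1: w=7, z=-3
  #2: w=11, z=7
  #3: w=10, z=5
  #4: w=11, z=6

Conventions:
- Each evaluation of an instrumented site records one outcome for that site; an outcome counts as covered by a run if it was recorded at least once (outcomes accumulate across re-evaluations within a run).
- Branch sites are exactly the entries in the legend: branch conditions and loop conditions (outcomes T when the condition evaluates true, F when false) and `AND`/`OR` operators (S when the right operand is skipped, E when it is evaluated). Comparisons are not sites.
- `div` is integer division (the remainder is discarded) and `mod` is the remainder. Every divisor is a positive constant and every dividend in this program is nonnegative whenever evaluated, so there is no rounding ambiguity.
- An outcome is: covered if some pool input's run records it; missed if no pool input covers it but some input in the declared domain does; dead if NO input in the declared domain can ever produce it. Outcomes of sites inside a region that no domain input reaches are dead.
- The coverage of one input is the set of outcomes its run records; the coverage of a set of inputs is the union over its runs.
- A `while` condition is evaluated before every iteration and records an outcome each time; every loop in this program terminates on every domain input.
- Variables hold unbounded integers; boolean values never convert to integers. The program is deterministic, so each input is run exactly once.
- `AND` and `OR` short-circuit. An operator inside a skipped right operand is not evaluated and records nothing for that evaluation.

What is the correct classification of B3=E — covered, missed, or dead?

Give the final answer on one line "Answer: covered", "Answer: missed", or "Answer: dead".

B3=E is recorded by pool input(s) 2, 3, 4 -> covered

Answer: covered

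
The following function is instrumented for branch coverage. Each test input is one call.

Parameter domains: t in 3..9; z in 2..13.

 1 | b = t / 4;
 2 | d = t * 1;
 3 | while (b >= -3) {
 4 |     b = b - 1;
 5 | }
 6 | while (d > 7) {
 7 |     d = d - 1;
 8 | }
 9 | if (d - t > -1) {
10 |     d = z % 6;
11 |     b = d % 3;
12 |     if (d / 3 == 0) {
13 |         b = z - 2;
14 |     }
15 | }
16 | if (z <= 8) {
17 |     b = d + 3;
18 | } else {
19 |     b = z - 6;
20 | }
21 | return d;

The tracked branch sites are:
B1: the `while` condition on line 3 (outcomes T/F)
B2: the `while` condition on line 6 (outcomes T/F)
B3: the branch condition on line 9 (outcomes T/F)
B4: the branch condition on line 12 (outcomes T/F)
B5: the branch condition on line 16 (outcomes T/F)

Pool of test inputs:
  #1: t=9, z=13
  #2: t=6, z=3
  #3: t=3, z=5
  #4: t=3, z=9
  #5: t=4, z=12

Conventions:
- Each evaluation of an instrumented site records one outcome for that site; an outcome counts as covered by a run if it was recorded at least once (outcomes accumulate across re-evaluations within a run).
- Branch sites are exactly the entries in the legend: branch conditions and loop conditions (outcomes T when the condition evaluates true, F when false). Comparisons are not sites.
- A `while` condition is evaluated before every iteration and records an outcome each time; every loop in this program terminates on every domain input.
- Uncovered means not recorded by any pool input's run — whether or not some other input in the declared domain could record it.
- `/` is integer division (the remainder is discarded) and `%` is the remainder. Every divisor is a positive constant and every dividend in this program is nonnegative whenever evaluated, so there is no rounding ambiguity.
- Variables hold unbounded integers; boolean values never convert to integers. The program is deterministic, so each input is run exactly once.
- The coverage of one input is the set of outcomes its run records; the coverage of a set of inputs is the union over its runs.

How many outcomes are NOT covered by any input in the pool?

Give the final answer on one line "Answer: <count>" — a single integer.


test 1 (t=9, z=13) hits B1=T, B1=F, B2=T, B2=F, B3=F, B5=F
test 2 (t=6, z=3) hits B1=T, B1=F, B2=F, B3=T, B4=F, B5=T
test 3 (t=3, z=5) hits B1=T, B1=F, B2=F, B3=T, B4=F, B5=T
test 4 (t=3, z=9) hits B1=T, B1=F, B2=F, B3=T, B4=F, B5=F
test 5 (t=4, z=12) hits B1=T, B1=F, B2=F, B3=T, B4=T, B5=F
union over the pool: B1=T, B1=F, B2=T, B2=F, B3=T, B3=F, B4=T, B4=F, B5=T, B5=F
uncovered (0 of 10): none
Answer: 0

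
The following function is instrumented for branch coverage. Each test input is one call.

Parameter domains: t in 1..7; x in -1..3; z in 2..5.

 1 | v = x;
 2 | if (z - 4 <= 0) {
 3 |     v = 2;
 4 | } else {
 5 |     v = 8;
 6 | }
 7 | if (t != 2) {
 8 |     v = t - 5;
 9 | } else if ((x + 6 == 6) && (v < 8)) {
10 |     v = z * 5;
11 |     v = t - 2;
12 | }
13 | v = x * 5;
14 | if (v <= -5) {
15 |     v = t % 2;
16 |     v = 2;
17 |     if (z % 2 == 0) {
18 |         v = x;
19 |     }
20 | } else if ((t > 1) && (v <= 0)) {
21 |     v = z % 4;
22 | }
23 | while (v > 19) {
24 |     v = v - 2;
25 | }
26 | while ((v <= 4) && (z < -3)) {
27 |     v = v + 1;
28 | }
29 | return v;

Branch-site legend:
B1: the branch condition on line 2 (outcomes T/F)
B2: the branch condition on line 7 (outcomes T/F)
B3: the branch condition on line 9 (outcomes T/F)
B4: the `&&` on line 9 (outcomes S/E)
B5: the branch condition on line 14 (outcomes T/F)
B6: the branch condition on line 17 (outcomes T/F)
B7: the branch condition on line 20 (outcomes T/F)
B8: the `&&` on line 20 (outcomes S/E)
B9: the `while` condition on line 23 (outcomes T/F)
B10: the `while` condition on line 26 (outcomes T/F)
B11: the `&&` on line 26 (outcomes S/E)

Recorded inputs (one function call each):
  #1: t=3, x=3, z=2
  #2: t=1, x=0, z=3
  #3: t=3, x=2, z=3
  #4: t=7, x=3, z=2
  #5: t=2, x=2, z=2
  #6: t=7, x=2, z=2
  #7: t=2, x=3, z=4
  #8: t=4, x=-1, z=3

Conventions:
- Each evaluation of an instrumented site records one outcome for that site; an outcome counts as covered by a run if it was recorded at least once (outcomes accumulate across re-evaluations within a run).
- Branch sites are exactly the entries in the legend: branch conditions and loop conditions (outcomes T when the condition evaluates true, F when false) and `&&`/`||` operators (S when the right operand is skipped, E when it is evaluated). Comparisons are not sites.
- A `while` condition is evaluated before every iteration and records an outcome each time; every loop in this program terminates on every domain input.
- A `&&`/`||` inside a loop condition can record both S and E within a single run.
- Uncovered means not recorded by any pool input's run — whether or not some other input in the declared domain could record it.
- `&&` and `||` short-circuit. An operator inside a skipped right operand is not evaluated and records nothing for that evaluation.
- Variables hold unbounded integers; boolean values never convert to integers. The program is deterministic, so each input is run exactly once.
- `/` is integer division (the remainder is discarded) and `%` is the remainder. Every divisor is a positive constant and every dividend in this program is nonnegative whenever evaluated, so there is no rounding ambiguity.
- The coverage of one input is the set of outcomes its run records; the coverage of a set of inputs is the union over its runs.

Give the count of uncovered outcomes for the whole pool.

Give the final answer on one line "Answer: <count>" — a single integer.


run #1 (t=3, x=3, z=2) runs B1->T, B2->T, B5->F, B8->E, B7->F, B9->F, B11->S, B10->F; records B1=T, B2=T, B5=F, B7=F, B8=E, B9=F, B10=F, B11=S
run #2 (t=1, x=0, z=3) runs B1->T, B2->T, B5->F, B8->S, B7->F, B9->F, B11->E, B10->F; records B1=T, B2=T, B5=F, B7=F, B8=S, B9=F, B10=F, B11=E
run #3 (t=3, x=2, z=3) runs B1->T, B2->T, B5->F, B8->E, B7->F, B9->F, B11->S, B10->F; records B1=T, B2=T, B5=F, B7=F, B8=E, B9=F, B10=F, B11=S
run #4 (t=7, x=3, z=2) runs B1->T, B2->T, B5->F, B8->E, B7->F, B9->F, B11->S, B10->F; records B1=T, B2=T, B5=F, B7=F, B8=E, B9=F, B10=F, B11=S
run #5 (t=2, x=2, z=2) runs B1->T, B2->F, B4->S, B3->F, B5->F, B8->E, B7->F, B9->F, B11->S, B10->F; records B1=T, B2=F, B3=F, B4=S, B5=F, B7=F, B8=E, B9=F, B10=F, B11=S
run #6 (t=7, x=2, z=2) runs B1->T, B2->T, B5->F, B8->E, B7->F, B9->F, B11->S, B10->F; records B1=T, B2=T, B5=F, B7=F, B8=E, B9=F, B10=F, B11=S
run #7 (t=2, x=3, z=4) runs B1->T, B2->F, B4->S, B3->F, B5->F, B8->E, B7->F, B9->F, B11->S, B10->F; records B1=T, B2=F, B3=F, B4=S, B5=F, B7=F, B8=E, B9=F, B10=F, B11=S
run #8 (t=4, x=-1, z=3) runs B1->T, B2->T, B5->T, B6->F, B9->F, B11->E, B10->F; records B1=T, B2=T, B5=T, B6=F, B9=F, B10=F, B11=E
union over the pool: B1=T, B2=T, B2=F, B3=F, B4=S, B5=T, B5=F, B6=F, B7=F, B8=S, B8=E, B9=F, B10=F, B11=S, B11=E
uncovered (7 of 22): B1=F, B3=T, B4=E, B6=T, B7=T, B9=T, B10=T
Answer: 7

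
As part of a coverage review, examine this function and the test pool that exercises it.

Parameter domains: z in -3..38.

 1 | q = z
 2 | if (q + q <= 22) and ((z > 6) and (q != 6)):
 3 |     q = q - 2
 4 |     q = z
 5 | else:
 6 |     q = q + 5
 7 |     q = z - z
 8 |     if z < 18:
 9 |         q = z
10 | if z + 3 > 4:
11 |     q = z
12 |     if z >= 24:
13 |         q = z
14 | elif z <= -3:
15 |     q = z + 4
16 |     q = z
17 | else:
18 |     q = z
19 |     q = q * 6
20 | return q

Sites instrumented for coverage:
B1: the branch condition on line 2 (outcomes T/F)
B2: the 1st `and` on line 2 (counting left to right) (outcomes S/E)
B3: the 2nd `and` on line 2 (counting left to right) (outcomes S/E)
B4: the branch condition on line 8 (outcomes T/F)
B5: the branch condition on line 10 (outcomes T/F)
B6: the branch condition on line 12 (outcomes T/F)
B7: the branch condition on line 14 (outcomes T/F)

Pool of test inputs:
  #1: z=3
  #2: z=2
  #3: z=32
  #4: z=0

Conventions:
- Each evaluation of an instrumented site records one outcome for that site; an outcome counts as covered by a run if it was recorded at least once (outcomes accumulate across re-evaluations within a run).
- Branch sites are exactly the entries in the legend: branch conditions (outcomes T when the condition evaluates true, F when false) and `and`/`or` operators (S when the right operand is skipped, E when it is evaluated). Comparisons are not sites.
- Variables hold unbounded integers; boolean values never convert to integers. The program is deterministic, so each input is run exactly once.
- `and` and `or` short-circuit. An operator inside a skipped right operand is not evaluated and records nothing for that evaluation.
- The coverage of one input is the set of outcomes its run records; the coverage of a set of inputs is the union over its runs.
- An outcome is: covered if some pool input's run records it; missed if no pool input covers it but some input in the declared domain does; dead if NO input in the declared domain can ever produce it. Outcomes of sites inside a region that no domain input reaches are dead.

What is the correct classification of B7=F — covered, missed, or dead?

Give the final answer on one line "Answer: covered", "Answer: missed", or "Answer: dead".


B7=F is recorded by pool input(s) 4 -> covered
Answer: covered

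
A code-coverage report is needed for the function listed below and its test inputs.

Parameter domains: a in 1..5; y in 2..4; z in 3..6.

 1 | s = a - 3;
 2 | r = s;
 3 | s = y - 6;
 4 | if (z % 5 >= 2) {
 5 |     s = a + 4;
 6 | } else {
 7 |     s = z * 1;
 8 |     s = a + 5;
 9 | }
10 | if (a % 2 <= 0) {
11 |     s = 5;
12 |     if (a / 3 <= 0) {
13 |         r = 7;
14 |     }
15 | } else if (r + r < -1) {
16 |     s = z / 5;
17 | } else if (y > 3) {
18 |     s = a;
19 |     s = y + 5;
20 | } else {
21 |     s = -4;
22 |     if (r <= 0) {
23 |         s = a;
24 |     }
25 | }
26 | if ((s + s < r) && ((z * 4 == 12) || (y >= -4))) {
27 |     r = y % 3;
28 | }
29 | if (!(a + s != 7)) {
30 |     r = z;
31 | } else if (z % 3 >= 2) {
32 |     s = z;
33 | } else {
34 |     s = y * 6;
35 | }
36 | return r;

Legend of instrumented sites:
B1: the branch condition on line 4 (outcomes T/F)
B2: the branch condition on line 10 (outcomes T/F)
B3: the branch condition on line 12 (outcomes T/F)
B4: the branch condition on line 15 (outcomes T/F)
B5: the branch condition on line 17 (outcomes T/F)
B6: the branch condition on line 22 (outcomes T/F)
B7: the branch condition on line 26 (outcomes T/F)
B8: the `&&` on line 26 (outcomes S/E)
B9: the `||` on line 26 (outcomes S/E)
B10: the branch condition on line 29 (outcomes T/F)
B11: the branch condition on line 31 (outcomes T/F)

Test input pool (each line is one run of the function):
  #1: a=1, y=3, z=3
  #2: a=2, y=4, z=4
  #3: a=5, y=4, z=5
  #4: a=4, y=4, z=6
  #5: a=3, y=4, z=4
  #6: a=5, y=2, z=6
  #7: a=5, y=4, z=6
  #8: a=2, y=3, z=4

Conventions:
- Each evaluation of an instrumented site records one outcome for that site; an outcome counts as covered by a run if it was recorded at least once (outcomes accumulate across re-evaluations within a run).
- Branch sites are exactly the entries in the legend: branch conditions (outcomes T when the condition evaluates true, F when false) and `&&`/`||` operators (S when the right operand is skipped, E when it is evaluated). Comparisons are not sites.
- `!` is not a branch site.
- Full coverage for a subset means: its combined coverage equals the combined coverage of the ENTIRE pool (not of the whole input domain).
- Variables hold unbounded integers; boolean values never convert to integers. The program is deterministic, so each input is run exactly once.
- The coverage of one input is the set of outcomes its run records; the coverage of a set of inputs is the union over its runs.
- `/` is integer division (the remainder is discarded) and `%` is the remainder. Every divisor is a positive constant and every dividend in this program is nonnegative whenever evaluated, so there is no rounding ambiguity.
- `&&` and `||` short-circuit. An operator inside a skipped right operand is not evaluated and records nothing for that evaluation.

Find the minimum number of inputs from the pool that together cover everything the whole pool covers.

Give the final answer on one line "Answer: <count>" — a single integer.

input #1, a=1, y=3, z=3: outcomes B1=T, B2=F, B4=T, B7=F, B8=S, B10=F, B11=F
input #2, a=2, y=4, z=4: outcomes B1=T, B2=T, B3=T, B7=F, B8=S, B10=T
input #3, a=5, y=4, z=5: outcomes B1=F, B2=F, B4=F, B5=T, B7=F, B8=S, B10=F, B11=T
input #4, a=4, y=4, z=6: outcomes B1=F, B2=T, B3=F, B7=F, B8=S, B10=F, B11=F
input #5, a=3, y=4, z=4: outcomes B1=T, B2=F, B4=F, B5=T, B7=F, B8=S, B10=F, B11=F
input #6, a=5, y=2, z=6: outcomes B1=F, B2=F, B4=F, B5=F, B6=F, B7=T, B8=E, B9=E, B10=F, B11=F
input #7, a=5, y=4, z=6: outcomes B1=F, B2=F, B4=F, B5=T, B7=F, B8=S, B10=F, B11=F
input #8, a=2, y=3, z=4: outcomes B1=T, B2=T, B3=T, B7=F, B8=S, B10=T
pool-wide coverage (20 outcomes): B1=T, B1=F, B2=T, B2=F, B3=T, B3=F, B4=T, B4=F, B5=T, B5=F, B6=F, B7=T, B7=F, B8=S, B8=E, B9=E, B10=T, B10=F, B11=T, B11=F
size 1 is not enough: best union over all size-1 subsets is 10/20
size 2 is not enough: best union over all size-2 subsets is 16/20
size 3 is not enough: best union over all size-3 subsets is 18/20
size 4 is not enough: best union over all size-4 subsets is 19/20
at size 5, {1, 2, 3, 4, 6} reaches all 20 outcomes; every lexicographically earlier size-5 subset fails

Answer: 5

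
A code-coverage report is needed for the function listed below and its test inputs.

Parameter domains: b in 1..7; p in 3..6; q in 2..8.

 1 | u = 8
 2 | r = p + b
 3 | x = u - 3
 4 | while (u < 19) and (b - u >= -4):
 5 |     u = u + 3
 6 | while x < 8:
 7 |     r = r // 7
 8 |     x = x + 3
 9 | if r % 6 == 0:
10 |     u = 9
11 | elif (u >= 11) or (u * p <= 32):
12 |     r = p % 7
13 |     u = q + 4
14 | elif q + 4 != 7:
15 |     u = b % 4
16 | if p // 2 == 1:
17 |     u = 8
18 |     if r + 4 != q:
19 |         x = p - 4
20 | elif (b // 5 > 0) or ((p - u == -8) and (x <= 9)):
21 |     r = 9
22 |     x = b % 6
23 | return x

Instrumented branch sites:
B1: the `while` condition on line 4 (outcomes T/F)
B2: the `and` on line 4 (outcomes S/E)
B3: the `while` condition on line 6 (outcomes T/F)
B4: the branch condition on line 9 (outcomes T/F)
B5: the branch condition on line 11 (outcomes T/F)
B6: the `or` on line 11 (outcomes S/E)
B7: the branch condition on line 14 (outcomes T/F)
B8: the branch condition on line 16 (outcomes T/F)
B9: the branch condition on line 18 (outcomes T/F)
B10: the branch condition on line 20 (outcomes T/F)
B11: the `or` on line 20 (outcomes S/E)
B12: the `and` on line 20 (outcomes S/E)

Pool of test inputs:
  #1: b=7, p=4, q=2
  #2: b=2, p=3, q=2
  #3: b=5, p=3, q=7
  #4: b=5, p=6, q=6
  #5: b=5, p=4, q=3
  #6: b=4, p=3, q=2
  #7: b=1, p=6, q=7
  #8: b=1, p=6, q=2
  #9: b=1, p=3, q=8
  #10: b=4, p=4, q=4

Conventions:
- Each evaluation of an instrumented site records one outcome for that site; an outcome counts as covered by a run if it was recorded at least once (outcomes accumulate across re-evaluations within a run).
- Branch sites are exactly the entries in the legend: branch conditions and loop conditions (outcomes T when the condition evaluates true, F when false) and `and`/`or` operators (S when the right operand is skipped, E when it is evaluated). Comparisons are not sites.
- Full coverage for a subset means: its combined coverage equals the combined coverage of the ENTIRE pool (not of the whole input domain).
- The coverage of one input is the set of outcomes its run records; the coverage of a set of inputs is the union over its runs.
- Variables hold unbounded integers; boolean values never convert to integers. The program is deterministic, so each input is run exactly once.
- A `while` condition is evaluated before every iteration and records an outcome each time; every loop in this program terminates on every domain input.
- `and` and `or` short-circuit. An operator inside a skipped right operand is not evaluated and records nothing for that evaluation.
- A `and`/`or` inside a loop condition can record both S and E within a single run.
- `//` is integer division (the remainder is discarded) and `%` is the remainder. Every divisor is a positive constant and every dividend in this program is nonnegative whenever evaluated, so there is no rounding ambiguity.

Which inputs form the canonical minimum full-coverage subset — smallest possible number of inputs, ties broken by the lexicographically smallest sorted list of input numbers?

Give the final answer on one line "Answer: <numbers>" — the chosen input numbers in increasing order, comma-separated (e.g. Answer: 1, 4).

input #1 (b=7, p=4, q=2): covers B1=T, B1=F, B2=E, B3=T, B3=F, B4=F, B5=T, B6=S, B8=F, B10=T, B11=S
input #2 (b=2, p=3, q=2): covers B1=F, B2=E, B3=T, B3=F, B4=T, B8=T, B9=T
input #3 (b=5, p=3, q=7): covers B1=T, B1=F, B2=E, B3=T, B3=F, B4=F, B5=T, B6=S, B8=T, B9=F
input #4 (b=5, p=6, q=6): covers B1=T, B1=F, B2=E, B3=T, B3=F, B4=F, B5=T, B6=S, B8=F, B10=T, B11=S
input #5 (b=5, p=4, q=3): covers B1=T, B1=F, B2=E, B3=T, B3=F, B4=F, B5=T, B6=S, B8=F, B10=T, B11=S
input #6 (b=4, p=3, q=2): covers B1=T, B1=F, B2=E, B3=T, B3=F, B4=F, B5=T, B6=S, B8=T, B9=T
input #7 (b=1, p=6, q=7): covers B1=F, B2=E, B3=T, B3=F, B4=F, B5=F, B6=E, B7=T, B8=F, B10=F, B11=E, B12=S
input #8 (b=1, p=6, q=2): covers B1=F, B2=E, B3=T, B3=F, B4=F, B5=F, B6=E, B7=T, B8=F, B10=F, B11=E, B12=S
input #9 (b=1, p=3, q=8): covers B1=F, B2=E, B3=T, B3=F, B4=T, B8=T, B9=T
input #10 (b=4, p=4, q=4): covers B1=T, B1=F, B2=E, B3=T, B3=F, B4=F, B5=T, B6=S, B8=F, B10=F, B11=E, B12=S
pool-wide coverage (21 outcomes): B1=T, B1=F, B2=E, B3=T, B3=F, B4=T, B4=F, B5=T, B5=F, B6=S, B6=E, B7=T, B8=T, B8=F, B9=T, B9=F, B10=T, B10=F, B11=S, B11=E, B12=S
every size-1 subset falls short of the 21 outcomes (best: 12/21)
every size-2 subset falls short of the 21 outcomes (best: 17/21)
every size-3 subset falls short of the 21 outcomes (best: 20/21)
size 4: inputs {1, 2, 3, 7} cover all 21 outcomes, and no lexicographically smaller subset of this size does

Answer: 1, 2, 3, 7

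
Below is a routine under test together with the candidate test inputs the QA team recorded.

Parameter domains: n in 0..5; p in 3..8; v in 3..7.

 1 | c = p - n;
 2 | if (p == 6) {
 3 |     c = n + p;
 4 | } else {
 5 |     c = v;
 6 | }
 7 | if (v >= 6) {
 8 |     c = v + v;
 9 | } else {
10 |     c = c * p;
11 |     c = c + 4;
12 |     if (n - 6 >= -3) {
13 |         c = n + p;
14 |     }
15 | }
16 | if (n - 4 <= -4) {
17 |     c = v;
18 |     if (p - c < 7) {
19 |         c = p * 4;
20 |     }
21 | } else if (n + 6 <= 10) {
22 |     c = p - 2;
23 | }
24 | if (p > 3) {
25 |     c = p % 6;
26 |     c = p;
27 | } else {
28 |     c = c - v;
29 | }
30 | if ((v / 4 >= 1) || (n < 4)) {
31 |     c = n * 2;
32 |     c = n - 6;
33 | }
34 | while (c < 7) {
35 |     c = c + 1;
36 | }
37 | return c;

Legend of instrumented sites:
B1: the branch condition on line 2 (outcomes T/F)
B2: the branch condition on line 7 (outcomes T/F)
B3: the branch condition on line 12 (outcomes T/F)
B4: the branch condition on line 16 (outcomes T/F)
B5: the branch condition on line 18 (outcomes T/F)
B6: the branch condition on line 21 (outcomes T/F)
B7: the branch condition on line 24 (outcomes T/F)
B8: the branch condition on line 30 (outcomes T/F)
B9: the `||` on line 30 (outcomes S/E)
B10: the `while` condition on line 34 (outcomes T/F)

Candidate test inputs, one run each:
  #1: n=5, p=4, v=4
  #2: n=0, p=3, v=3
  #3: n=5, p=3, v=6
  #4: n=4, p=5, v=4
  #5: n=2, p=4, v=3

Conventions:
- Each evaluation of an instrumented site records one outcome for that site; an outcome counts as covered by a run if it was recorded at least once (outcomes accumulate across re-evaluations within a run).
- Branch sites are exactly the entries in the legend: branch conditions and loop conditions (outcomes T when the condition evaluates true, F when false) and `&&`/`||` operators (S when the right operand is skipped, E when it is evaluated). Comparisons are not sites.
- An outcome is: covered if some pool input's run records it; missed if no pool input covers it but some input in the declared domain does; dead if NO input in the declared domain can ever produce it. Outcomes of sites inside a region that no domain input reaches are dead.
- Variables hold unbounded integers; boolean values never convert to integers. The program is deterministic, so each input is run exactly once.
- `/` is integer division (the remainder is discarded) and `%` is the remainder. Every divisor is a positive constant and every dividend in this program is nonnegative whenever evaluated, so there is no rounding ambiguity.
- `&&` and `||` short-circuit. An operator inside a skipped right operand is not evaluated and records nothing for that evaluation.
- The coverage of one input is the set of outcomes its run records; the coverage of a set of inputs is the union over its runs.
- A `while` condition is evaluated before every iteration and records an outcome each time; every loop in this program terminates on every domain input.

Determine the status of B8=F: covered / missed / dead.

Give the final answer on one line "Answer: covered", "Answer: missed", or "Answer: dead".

no pool input records B8=F
but domain input (n=4, p=3, v=3) does record it -> reachable, so missed

Answer: missed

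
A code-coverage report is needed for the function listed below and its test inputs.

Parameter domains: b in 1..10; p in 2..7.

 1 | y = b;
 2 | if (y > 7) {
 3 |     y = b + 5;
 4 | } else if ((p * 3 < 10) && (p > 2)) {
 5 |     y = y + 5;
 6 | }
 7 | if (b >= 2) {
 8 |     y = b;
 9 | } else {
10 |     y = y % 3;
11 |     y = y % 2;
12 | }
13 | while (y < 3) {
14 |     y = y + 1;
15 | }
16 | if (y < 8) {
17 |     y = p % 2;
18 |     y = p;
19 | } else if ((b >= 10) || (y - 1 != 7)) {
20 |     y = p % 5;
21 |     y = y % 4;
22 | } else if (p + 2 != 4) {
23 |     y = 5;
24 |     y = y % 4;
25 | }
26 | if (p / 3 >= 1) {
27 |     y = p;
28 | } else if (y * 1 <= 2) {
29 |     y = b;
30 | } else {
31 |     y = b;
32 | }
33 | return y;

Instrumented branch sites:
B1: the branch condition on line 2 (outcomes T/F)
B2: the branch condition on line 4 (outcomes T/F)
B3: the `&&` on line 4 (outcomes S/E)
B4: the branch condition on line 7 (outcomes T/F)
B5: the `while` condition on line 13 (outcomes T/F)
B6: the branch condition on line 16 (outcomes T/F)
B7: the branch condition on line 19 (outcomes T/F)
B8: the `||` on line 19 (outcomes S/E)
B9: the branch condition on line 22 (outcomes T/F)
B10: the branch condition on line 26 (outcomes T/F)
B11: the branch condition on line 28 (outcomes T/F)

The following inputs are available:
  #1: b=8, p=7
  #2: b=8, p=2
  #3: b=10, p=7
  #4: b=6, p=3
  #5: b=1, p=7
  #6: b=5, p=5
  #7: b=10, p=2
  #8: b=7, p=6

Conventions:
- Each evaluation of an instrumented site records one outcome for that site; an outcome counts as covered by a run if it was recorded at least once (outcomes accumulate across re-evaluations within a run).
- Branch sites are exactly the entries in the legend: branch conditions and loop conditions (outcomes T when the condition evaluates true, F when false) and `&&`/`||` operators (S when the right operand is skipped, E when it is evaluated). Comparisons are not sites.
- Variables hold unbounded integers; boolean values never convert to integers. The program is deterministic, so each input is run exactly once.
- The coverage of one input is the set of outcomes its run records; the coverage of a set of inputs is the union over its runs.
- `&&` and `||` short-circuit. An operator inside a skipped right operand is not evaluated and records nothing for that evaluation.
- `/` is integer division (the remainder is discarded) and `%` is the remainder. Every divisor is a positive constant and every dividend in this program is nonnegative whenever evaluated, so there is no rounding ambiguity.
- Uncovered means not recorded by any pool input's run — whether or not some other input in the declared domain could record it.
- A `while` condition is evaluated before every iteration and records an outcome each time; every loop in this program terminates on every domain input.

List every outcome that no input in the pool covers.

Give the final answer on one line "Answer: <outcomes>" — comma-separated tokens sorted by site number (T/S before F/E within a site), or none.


test 1 (b=8, p=7) fires B1->T, B4->T, B5->F, B6->F, B8->E, B7->F, B9->T, B10->T; hits B1=T, B4=T, B5=F, B6=F, B7=F, B8=E, B9=T, B10=T
test 2 (b=8, p=2) fires B1->T, B4->T, B5->F, B6->F, B8->E, B7->F, B9->F, B10->F, B11->F; hits B1=T, B4=T, B5=F, B6=F, B7=F, B8=E, B9=F, B10=F, B11=F
test 3 (b=10, p=7) fires B1->T, B4->T, B5->F, B6->F, B8->S, B7->T, B10->T; hits B1=T, B4=T, B5=F, B6=F, B7=T, B8=S, B10=T
test 4 (b=6, p=3) fires B1->F, B3->E, B2->T, B4->T, B5->F, B6->T, B10->T; hits B1=F, B2=T, B3=E, B4=T, B5=F, B6=T, B10=T
test 5 (b=1, p=7) fires B1->F, B3->S, B2->F, B4->F, B5->T, B5->T, B5->F, B6->T, B10->T; hits B1=F, B2=F, B3=S, B4=F, B5=T, B5=F, B6=T, B10=T
test 6 (b=5, p=5) fires B1->F, B3->S, B2->F, B4->T, B5->F, B6->T, B10->T; hits B1=F, B2=F, B3=S, B4=T, B5=F, B6=T, B10=T
test 7 (b=10, p=2) fires B1->T, B4->T, B5->F, B6->F, B8->S, B7->T, B10->F, B11->T; hits B1=T, B4=T, B5=F, B6=F, B7=T, B8=S, B10=F, B11=T
test 8 (b=7, p=6) fires B1->F, B3->S, B2->F, B4->T, B5->F, B6->T, B10->T; hits B1=F, B2=F, B3=S, B4=T, B5=F, B6=T, B10=T
union over the pool: B1=T, B1=F, B2=T, B2=F, B3=S, B3=E, B4=T, B4=F, B5=T, B5=F, B6=T, B6=F, B7=T, B7=F, B8=S, B8=E, B9=T, B9=F, B10=T, B10=F, B11=T, B11=F
uncovered (0 of 22): none
Answer: none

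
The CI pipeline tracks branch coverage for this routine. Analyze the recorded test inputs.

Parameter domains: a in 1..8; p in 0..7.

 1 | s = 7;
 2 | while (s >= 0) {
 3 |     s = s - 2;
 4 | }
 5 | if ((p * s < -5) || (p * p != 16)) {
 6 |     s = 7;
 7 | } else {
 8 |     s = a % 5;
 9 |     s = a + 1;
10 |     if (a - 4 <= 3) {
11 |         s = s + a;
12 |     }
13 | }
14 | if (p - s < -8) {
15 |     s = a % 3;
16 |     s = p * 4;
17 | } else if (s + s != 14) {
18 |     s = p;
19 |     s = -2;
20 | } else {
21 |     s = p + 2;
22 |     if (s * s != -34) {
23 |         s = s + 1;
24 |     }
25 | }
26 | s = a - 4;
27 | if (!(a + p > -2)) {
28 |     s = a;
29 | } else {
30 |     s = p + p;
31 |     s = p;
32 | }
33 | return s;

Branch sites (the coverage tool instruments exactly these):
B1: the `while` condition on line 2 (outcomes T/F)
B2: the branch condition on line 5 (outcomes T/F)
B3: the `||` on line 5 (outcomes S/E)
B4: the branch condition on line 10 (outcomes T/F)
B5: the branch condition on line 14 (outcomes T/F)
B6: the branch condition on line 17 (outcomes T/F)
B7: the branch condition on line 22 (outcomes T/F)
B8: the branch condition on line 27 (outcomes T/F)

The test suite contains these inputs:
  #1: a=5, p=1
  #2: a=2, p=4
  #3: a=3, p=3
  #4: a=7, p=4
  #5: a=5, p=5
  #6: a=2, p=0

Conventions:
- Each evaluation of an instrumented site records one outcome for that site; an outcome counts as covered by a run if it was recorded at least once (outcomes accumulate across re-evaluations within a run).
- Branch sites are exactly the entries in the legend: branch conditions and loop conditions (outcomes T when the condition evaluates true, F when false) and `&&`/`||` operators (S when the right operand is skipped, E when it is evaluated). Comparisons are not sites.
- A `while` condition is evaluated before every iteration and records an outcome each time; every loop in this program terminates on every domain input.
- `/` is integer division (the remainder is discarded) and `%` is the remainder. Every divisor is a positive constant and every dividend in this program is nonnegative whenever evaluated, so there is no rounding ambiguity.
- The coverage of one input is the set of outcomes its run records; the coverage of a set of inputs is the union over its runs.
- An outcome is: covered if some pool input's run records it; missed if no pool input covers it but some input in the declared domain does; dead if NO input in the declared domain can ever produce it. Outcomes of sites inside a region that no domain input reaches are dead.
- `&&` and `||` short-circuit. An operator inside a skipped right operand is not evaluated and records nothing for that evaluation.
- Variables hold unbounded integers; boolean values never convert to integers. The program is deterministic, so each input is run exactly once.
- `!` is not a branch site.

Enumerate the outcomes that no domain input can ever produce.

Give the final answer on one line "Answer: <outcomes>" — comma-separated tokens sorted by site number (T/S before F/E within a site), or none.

checking every outcome against all 64 domain inputs:
  B7=F: unreachable across the whole domain -> dead
  B8=T: unreachable across the whole domain -> dead
  reachable outcomes have witnesses, e.g. B1=T (e.g. a=1, p=0), B1=F (e.g. a=1, p=0), B2=T (e.g. a=1, p=0), B2=F (e.g. a=1, p=4)

Answer: B7=F, B8=T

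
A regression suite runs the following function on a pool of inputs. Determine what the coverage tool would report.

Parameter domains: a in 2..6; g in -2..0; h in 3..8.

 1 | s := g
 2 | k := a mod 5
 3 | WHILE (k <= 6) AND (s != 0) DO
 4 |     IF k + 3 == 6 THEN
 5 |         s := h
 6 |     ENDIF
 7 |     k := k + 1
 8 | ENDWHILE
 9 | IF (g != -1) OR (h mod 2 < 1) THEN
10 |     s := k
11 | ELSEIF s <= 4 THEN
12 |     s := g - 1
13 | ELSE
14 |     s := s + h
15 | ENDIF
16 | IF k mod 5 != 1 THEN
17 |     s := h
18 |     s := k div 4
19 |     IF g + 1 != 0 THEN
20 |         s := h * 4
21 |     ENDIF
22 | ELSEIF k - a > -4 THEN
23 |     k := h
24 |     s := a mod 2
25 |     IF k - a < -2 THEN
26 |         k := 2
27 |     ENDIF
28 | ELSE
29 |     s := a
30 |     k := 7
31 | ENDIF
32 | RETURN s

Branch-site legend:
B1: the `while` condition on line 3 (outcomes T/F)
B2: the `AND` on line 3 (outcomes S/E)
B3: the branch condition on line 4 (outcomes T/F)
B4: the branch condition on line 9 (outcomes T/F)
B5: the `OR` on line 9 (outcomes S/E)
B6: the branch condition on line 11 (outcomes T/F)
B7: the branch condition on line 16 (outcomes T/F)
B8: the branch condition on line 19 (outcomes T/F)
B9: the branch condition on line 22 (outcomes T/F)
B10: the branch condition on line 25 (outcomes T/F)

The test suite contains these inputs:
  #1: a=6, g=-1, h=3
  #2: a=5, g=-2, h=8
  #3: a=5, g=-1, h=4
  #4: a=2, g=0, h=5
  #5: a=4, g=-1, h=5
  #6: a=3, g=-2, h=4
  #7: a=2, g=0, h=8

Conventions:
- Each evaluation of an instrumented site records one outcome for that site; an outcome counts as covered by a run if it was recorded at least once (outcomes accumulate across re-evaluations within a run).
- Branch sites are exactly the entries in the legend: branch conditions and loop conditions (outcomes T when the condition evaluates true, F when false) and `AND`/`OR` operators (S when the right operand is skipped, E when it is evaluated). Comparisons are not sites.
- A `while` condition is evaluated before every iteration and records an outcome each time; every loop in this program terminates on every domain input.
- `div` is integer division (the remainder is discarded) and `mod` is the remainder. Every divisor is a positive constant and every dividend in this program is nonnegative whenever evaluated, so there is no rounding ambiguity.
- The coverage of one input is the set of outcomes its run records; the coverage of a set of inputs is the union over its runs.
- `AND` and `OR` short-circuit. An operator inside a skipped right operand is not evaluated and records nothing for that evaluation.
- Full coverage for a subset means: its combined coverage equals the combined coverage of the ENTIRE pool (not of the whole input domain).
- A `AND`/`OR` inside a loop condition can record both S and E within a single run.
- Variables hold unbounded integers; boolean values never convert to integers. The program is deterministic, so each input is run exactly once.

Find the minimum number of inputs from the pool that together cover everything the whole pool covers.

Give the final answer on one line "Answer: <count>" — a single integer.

input #1, a=6, g=-1, h=3: events B2->E, B1->T, B3->F, B2->E, B1->T, B3->F, B2->E, B1->T, B3->T, B2->E, B1->T, B3->F, B2->E, B1->T, ...; outcomes B1=T, B1=F, B2=S, B2=E, B3=T, B3=F, B4=F, B5=E, B6=T, B7=T, B8=F
input #2, a=5, g=-2, h=8: events B2->E, B1->T, B3->F, B2->E, B1->T, B3->F, B2->E, B1->T, B3->F, B2->E, B1->T, B3->T, B2->E, B1->T, ...; outcomes B1=T, B1=F, B2=S, B2=E, B3=T, B3=F, B4=T, B5=S, B7=T, B8=T
input #3, a=5, g=-1, h=4: events B2->E, B1->T, B3->F, B2->E, B1->T, B3->F, B2->E, B1->T, B3->F, B2->E, B1->T, B3->T, B2->E, B1->T, ...; outcomes B1=T, B1=F, B2=S, B2=E, B3=T, B3=F, B4=T, B5=E, B7=T, B8=F
input #4, a=2, g=0, h=5: events B2->E, B1->F, B5->S, B4->T, B7->T, B8->T; outcomes B1=F, B2=E, B4=T, B5=S, B7=T, B8=T
input #5, a=4, g=-1, h=5: events B2->E, B1->T, B3->F, B2->E, B1->T, B3->F, B2->E, B1->T, B3->F, B2->S, B1->F, B5->E, B4->F, B6->T, ...; outcomes B1=T, B1=F, B2=S, B2=E, B3=F, B4=F, B5=E, B6=T, B7=T, B8=F
input #6, a=3, g=-2, h=4: events B2->E, B1->T, B3->T, B2->E, B1->T, B3->F, B2->E, B1->T, B3->F, B2->E, B1->T, B3->F, B2->S, B1->F, ...; outcomes B1=T, B1=F, B2=S, B2=E, B3=T, B3=F, B4=T, B5=S, B7=T, B8=T
input #7, a=2, g=0, h=8: events B2->E, B1->F, B5->S, B4->T, B7->T, B8->T; outcomes B1=F, B2=E, B4=T, B5=S, B7=T, B8=T
together the pool reaches 14 outcomes: B1=T, B1=F, B2=S, B2=E, B3=T, B3=F, B4=T, B4=F, B5=S, B5=E, B6=T, B7=T, B8=T, B8=F
checked all size-1 subsets: none covers 14 outcomes (max 11/14)
at size 2, {1, 2} reaches all 14 outcomes; every lexicographically earlier size-2 subset fails

Answer: 2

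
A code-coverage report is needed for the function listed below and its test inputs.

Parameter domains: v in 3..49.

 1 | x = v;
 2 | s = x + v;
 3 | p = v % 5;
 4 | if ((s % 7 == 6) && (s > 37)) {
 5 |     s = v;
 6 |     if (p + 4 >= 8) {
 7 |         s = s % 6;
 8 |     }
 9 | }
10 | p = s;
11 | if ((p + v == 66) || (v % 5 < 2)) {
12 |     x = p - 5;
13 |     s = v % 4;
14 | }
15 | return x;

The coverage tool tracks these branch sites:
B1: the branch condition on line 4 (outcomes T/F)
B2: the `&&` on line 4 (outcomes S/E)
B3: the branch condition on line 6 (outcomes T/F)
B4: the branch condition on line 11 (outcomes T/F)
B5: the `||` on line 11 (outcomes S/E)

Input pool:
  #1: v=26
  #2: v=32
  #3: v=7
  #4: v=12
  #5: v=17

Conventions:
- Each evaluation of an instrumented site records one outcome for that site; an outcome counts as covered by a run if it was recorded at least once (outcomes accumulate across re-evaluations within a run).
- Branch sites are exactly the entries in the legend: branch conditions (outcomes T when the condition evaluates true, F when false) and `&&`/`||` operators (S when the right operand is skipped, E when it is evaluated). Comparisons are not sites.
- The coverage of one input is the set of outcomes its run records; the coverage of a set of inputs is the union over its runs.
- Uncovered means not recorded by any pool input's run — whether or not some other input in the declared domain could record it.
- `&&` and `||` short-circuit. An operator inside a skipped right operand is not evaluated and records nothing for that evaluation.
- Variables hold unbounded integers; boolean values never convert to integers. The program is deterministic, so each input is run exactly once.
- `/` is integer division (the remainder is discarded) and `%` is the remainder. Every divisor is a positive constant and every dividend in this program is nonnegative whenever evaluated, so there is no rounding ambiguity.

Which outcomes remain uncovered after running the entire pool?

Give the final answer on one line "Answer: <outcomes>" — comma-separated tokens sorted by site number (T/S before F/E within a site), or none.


test 1 (v=26) hits B1=F, B2=S, B4=T, B5=E
test 2 (v=32) hits B1=F, B2=S, B4=F, B5=E
test 3 (v=7) hits B1=F, B2=S, B4=F, B5=E
test 4 (v=12) hits B1=F, B2=S, B4=F, B5=E
test 5 (v=17) hits B1=F, B2=E, B4=F, B5=E
union over the pool: B1=F, B2=S, B2=E, B4=T, B4=F, B5=E
uncovered (4 of 10): B1=T, B3=T, B3=F, B5=S
Answer: B1=T, B3=T, B3=F, B5=S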